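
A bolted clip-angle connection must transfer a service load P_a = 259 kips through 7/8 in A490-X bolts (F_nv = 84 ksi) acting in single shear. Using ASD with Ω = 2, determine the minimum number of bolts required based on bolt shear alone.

A_b = π·0.875²/4 = 0.6013 in².
Per-bolt allowable strength R_n/Ω = 84 × 0.6013 × 1 / 2 = 25.26 kips.
n ≥ 259 / 25.26 = 10.26 → use 11 bolts.

11 bolts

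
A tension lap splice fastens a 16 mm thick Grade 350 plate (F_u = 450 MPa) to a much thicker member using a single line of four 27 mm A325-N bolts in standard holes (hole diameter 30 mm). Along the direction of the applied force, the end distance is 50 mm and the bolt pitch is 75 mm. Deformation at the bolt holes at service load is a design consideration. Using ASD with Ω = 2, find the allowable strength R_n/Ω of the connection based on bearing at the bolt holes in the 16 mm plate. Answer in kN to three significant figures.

734 kN

Per bolt r_n = 1.2 l_c t F_u ≤ 2.4 d t F_u; upper limit = 2.4 × 27 × 16 × 450 / 1000 = 466.6 kN.
Edge bolt: l_c = 50 − 30/2 = 35 mm → 1.2 × 35 × 16 × 450 / 1000 = 302.4 → r_n = 302.4 kN.
Interior bolts: l_c = 75 − 30 = 45 mm → 1.2 × 45 × 16 × 450 / 1000 = 388.8 → r_n = 388.8 kN.
R_n = 1 × 302.4 + 3 × 388.8 = 1469 kN.
Allowable strength R_n/Ω = 1469 / 2 = 734 kN.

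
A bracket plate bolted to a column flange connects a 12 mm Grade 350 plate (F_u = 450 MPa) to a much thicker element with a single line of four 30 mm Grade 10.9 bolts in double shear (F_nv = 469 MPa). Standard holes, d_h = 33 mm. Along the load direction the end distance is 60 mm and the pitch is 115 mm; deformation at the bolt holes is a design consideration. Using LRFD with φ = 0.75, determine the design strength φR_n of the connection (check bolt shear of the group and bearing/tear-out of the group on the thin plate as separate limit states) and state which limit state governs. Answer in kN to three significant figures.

1090 kN (bearing governs)

Bolt shear: A_b = π·30²/4 = 706.9 mm²; R_n = 469 × 706.9 × 4 × 2 / 1000 = 2652 kN → 0.75 × 2652 = 1990 kN.
Bearing (1.2 l_c t F_u ≤ 2.4 d t F_u): upper limit = 2.4·30·12·450 / 1000 = 388.8 kN.
  Edge l_c = 60 − 33/2 = 43.5 → r_n = 281.9 kN; interior l_c = 115 − 33 = 82 → r_n = 388.8 kN.
  R_n,bearing = 1·281.9 + 3·388.8 = 1448 kN → 0.75 × 1448 = 1090 kN.
Bearing governs: 1090 kN.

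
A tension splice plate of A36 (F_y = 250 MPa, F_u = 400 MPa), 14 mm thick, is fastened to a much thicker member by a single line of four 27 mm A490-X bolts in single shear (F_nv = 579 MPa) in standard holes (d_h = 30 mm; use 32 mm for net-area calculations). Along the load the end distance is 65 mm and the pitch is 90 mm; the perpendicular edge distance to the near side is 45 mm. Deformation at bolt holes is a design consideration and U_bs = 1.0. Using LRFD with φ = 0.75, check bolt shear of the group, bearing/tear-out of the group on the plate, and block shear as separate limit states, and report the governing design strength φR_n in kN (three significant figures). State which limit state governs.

649 kN (block shear governs)

Bolt shear: A_b = π·27²/4 = 572.6 mm²; R_n = 579 × 572.6 × 4 × 1 / 1000 = 1326 kN → 0.75 × 1326 = 995 kN.
Bearing: edge l_c = 50, r_n = 336 kN; interior l_c = 60, r_n = 362.9 kN; R_n = 336 + 3·362.9 = 1425 kN → 1070 kN.
Block shear: A_gv = 4690, A_nv = 3122, A_nt = 406 mm²; R_n = min(0.6F_uA_nv, 0.6F_yA_gv) + U_bs·F_u·A_nt = 865.9 kN → 649 kN.
Block shear governs: 649 kN.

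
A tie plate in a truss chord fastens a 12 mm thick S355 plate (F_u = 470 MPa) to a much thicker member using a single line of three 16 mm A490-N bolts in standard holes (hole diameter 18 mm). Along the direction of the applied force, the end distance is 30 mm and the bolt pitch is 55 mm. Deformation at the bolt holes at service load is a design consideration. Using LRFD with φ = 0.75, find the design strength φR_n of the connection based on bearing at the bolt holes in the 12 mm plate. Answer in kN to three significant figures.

431 kN

Per bolt r_n = 1.2 l_c t F_u ≤ 2.4 d t F_u; upper limit = 2.4 × 16 × 12 × 470 / 1000 = 216.6 kN.
Edge bolt: l_c = 30 − 18/2 = 21 mm → 1.2 × 21 × 12 × 470 / 1000 = 142.1 → r_n = 142.1 kN.
Interior bolts: l_c = 55 − 18 = 37 mm → 1.2 × 37 × 12 × 470 / 1000 = 250.4 → r_n = 216.6 kN.
R_n = 1 × 142.1 + 2 × 216.6 = 575.3 kN.
Design strength φR_n = 0.75 × 575.3 = 431 kN.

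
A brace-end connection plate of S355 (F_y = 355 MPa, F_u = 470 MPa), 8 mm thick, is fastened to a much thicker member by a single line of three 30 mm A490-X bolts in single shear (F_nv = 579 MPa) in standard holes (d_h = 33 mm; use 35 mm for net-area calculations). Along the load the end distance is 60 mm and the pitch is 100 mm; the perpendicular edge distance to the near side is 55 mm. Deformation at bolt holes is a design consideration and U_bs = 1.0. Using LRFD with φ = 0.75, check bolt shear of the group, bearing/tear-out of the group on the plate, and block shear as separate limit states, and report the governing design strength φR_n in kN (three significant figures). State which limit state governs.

398 kN (block shear governs)

Bolt shear: A_b = π·30²/4 = 706.9 mm²; R_n = 579 × 706.9 × 3 × 1 / 1000 = 1228 kN → 0.75 × 1228 = 921 kN.
Bearing: edge l_c = 43.5, r_n = 196.3 kN; interior l_c = 67, r_n = 270.7 kN; R_n = 196.3 + 2·270.7 = 737.7 kN → 553 kN.
Block shear: A_gv = 2080, A_nv = 1380, A_nt = 300 mm²; R_n = min(0.6F_uA_nv, 0.6F_yA_gv) + U_bs·F_u·A_nt = 530.2 kN → 398 kN.
Block shear governs: 398 kN.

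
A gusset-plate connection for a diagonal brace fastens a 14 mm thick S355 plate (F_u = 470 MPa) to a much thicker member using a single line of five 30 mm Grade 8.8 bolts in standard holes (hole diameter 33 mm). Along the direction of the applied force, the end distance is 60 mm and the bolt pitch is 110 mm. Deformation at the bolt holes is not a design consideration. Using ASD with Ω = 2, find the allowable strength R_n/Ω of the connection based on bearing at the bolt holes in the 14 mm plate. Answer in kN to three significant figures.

Per bolt r_n = 1.5 l_c t F_u ≤ 3.0 d t F_u; upper limit = 3.0 × 30 × 14 × 470 / 1000 = 592.2 kN.
Edge bolt: l_c = 60 − 33/2 = 43.5 mm → 1.5 × 43.5 × 14 × 470 / 1000 = 429.3 → r_n = 429.3 kN.
Interior bolts: l_c = 110 − 33 = 77 mm → 1.5 × 77 × 14 × 470 / 1000 = 760 → r_n = 592.2 kN.
R_n = 1 × 429.3 + 4 × 592.2 = 2798 kN.
Allowable strength R_n/Ω = 2798 / 2 = 1400 kN.

1400 kN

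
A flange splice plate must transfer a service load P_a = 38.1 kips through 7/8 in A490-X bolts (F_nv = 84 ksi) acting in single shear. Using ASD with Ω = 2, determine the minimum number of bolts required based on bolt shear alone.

2 bolts

A_b = π·0.875²/4 = 0.6013 in².
Per-bolt allowable strength R_n/Ω = 84 × 0.6013 × 1 / 2 = 25.26 kips.
n ≥ 38.1 / 25.26 = 1.509 → use 2 bolts.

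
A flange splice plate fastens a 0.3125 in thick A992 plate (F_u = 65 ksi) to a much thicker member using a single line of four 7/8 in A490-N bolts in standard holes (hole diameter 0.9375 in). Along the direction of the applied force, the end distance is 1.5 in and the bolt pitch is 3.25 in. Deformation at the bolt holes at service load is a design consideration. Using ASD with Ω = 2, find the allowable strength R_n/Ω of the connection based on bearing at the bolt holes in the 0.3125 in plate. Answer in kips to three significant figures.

Per bolt r_n = 1.2 l_c t F_u ≤ 2.4 d t F_u; upper limit = 2.4 × 0.875 × 0.3125 × 65 = 42.66 kips.
Edge bolt: l_c = 1.5 − 0.9375/2 = 1.031 in → 1.2 × 1.031 × 0.3125 × 65 = 25.14 → r_n = 25.14 kips.
Interior bolts: l_c = 3.25 − 0.9375 = 2.312 in → 1.2 × 2.312 × 0.3125 × 65 = 56.37 → r_n = 42.66 kips.
R_n = 1 × 25.14 + 3 × 42.66 = 153.1 kips.
Allowable strength R_n/Ω = 153.1 / 2 = 76.6 kips.

76.6 kips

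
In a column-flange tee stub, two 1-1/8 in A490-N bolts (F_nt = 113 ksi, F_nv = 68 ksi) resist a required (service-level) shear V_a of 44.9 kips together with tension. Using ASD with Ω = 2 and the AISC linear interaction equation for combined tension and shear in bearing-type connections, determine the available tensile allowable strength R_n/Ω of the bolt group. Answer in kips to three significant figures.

A_b = π·1.125²/4 = 0.994 in²; f_rv = 44.9 / (2 × 0.994) = 22.59 ksi.
F'_nt = 1.3 F_nt − (Ω F_nt / F_nv) f_rv = 1.3·113 − (2·113/68)·22.59 = 71.84 ksi, capped at F_nt → F'_nt = 71.84 ksi.
R_n = F'_nt · A_b · n = 71.84 × 0.994 × 2 = 142.8 kips.
Allowable strength R_n/Ω = 142.8 / 2 = 71.4 kips.

71.4 kips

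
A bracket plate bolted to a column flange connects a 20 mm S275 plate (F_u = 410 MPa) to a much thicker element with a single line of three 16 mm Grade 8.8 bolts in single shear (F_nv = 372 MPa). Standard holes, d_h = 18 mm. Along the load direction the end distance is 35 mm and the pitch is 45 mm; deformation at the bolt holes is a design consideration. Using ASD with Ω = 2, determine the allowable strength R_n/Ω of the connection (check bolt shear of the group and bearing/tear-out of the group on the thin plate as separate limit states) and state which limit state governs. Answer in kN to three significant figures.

Bolt shear: A_b = π·16²/4 = 201.1 mm²; R_n = 372 × 201.1 × 3 × 1 / 1000 = 224.4 kN → 224.4 / 2 = 112 kN.
Bearing (1.2 l_c t F_u ≤ 2.4 d t F_u): upper limit = 2.4·16·20·410 / 1000 = 314.9 kN.
  Edge l_c = 35 − 18/2 = 26 → r_n = 255.8 kN; interior l_c = 45 − 18 = 27 → r_n = 265.7 kN.
  R_n,bearing = 1·255.8 + 2·265.7 = 787.2 kN → 787.2 / 2 = 394 kN.
Bolt shear governs: 112 kN.

112 kN (bolt shear governs)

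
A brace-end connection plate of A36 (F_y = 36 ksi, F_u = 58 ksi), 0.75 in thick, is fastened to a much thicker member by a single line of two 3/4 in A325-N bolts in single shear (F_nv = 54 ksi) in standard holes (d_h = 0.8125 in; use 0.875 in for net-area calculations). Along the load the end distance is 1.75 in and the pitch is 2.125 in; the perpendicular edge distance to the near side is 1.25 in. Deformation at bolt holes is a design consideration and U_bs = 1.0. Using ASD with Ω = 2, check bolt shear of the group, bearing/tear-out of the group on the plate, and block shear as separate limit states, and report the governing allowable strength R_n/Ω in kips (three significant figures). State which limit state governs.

Bolt shear: A_b = π·0.75²/4 = 0.4418 in²; R_n = 54 × 0.4418 × 2 × 1 = 47.71 kips → 47.71 / 2 = 23.9 kips.
Bearing: edge l_c = 1.344, r_n = 70.14 kips; interior l_c = 1.312, r_n = 68.51 kips; R_n = 70.14 + 1·68.51 = 138.7 kips → 69.3 kips.
Block shear: A_gv = 2.906, A_nv = 1.922, A_nt = 0.6094 in²; R_n = min(0.6F_uA_nv, 0.6F_yA_gv) + U_bs·F_u·A_nt = 98.12 kips → 49.1 kips.
Bolt shear governs: 23.9 kips.

23.9 kips (bolt shear governs)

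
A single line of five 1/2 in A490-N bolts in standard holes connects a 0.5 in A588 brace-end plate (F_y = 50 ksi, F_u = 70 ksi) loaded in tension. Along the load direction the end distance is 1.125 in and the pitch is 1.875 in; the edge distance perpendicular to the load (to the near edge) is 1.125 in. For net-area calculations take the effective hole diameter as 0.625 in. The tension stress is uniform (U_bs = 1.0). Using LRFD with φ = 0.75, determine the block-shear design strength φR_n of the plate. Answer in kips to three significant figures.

Shear plane L_v = 1.125 + 4·1.875 = 8.625 in; A_gv = 8.625 × 0.5 = 4.312 in².
A_nv = (8.625 − 4.5·0.625) × 0.5 = 2.906 in².
A_nt = (1.125 − 0.5·0.625) × 0.5 = 0.4062 in².
0.6 F_u A_nv = 122.1 kips; 0.6 F_y A_gv = 129.4 kips → shear rupture governs the shear term.
R_n = 122.1 + 1.0 × 70 × 0.4062 = 150.5 kips.
Design strength φR_n = 0.75 × 150.5 = 113 kips.

113 kips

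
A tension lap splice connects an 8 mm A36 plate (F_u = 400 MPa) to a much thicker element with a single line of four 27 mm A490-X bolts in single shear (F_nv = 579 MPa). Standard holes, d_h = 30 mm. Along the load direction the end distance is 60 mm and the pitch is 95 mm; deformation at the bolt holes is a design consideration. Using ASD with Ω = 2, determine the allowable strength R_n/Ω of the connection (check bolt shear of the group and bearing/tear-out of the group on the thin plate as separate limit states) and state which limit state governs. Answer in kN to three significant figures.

397 kN (bearing governs)

Bolt shear: A_b = π·27²/4 = 572.6 mm²; R_n = 579 × 572.6 × 4 × 1 / 1000 = 1326 kN → 1326 / 2 = 663 kN.
Bearing (1.2 l_c t F_u ≤ 2.4 d t F_u): upper limit = 2.4·27·8·400 / 1000 = 207.4 kN.
  Edge l_c = 60 − 30/2 = 45 → r_n = 172.8 kN; interior l_c = 95 − 30 = 65 → r_n = 207.4 kN.
  R_n,bearing = 1·172.8 + 3·207.4 = 794.9 kN → 794.9 / 2 = 397 kN.
Bearing governs: 397 kN.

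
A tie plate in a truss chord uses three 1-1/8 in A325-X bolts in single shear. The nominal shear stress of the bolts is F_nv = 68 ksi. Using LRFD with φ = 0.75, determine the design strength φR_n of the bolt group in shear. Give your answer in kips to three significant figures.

152 kips

A_b = π × 1.125² / 4 = 0.994 in².
R_n = F_nv · A_b · n · n_s = 68 × 0.994 × 3 × 1 = 202.8 kips.
Design strength φR_n = 0.75 × 202.8 = 152 kips.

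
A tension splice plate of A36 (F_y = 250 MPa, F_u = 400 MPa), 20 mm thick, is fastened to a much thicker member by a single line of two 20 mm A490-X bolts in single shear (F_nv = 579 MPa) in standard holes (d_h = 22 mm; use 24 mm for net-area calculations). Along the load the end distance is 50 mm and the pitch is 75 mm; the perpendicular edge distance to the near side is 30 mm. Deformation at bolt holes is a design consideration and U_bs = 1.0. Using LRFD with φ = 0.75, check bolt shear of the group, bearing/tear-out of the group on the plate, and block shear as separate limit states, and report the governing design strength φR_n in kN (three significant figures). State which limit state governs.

273 kN (bolt shear governs)

Bolt shear: A_b = π·20²/4 = 314.2 mm²; R_n = 579 × 314.2 × 2 × 1 / 1000 = 363.8 kN → 0.75 × 363.8 = 273 kN.
Bearing: edge l_c = 39, r_n = 374.4 kN; interior l_c = 53, r_n = 384 kN; R_n = 374.4 + 1·384 = 758.4 kN → 569 kN.
Block shear: A_gv = 2500, A_nv = 1780, A_nt = 360 mm²; R_n = min(0.6F_uA_nv, 0.6F_yA_gv) + U_bs·F_u·A_nt = 519 kN → 389 kN.
Bolt shear governs: 273 kN.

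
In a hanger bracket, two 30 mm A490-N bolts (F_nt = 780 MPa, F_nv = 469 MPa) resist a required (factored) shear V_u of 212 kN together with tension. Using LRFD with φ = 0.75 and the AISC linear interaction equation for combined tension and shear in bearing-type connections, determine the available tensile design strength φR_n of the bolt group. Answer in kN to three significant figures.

A_b = π·30²/4 = 706.9 mm²; f_rv = 212 × 1000 / (2 × 706.9) = 150 MPa.
F'_nt = 1.3 F_nt − (F_nt / φF_nv) f_rv = 1.3·780 − (780/(0.75·469))·150 = 681.5 MPa, capped at F_nt → F'_nt = 681.5 MPa.
R_n = F'_nt · A_b · n = 681.5 × 706.9 × 2 / 1000 = 963.4 kN.
Design strength φR_n = 0.75 × 963.4 = 723 kN.

723 kN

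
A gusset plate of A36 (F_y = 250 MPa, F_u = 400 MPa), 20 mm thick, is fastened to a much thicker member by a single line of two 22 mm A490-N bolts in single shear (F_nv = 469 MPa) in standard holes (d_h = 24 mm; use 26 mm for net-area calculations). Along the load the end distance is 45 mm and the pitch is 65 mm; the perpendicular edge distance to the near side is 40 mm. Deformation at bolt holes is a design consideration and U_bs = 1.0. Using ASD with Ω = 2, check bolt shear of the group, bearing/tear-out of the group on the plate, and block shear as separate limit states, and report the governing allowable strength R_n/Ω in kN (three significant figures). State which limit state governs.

Bolt shear: A_b = π·22²/4 = 380.1 mm²; R_n = 469 × 380.1 × 2 × 1 / 1000 = 356.6 kN → 356.6 / 2 = 178 kN.
Bearing: edge l_c = 33, r_n = 316.8 kN; interior l_c = 41, r_n = 393.6 kN; R_n = 316.8 + 1·393.6 = 710.4 kN → 355 kN.
Block shear: A_gv = 2200, A_nv = 1420, A_nt = 540 mm²; R_n = min(0.6F_uA_nv, 0.6F_yA_gv) + U_bs·F_u·A_nt = 546 kN → 273 kN.
Bolt shear governs: 178 kN.

178 kN (bolt shear governs)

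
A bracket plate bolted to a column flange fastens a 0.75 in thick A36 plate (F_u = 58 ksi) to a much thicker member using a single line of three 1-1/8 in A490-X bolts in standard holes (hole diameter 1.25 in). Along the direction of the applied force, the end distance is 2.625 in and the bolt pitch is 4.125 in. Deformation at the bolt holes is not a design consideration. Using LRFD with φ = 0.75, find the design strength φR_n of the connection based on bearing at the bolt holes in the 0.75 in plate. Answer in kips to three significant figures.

Per bolt r_n = 1.5 l_c t F_u ≤ 3.0 d t F_u; upper limit = 3.0 × 1.125 × 0.75 × 58 = 146.8 kips.
Edge bolt: l_c = 2.625 − 1.25/2 = 2 in → 1.5 × 2 × 0.75 × 58 = 130.5 → r_n = 130.5 kips.
Interior bolts: l_c = 4.125 − 1.25 = 2.875 in → 1.5 × 2.875 × 0.75 × 58 = 187.6 → r_n = 146.8 kips.
R_n = 1 × 130.5 + 2 × 146.8 = 424.1 kips.
Design strength φR_n = 0.75 × 424.1 = 318 kips.

318 kips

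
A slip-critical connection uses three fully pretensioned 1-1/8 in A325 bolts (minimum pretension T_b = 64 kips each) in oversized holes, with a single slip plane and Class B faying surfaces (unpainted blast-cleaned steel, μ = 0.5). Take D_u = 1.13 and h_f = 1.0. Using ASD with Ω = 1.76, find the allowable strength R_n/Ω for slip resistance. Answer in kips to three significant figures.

61.6 kips

R_n = μ · D_u · h_f · T_b · n_s · n_b = 0.5 × 1.13 × 1.0 × 64 × 1 × 3 = 108.5 kips.
Allowable strength R_n/Ω = 108.5 / 1.76 = 61.6 kips.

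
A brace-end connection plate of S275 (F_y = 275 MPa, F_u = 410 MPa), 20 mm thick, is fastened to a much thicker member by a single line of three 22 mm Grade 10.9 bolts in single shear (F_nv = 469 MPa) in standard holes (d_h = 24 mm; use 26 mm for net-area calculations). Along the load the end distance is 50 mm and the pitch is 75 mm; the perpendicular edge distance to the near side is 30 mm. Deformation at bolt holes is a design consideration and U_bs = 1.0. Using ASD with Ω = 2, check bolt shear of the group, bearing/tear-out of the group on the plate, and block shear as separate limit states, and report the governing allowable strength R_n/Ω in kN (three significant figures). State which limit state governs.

267 kN (bolt shear governs)

Bolt shear: A_b = π·22²/4 = 380.1 mm²; R_n = 469 × 380.1 × 3 × 1 / 1000 = 534.8 kN → 534.8 / 2 = 267 kN.
Bearing: edge l_c = 38, r_n = 373.9 kN; interior l_c = 51, r_n = 433 kN; R_n = 373.9 + 2·433 = 1240 kN → 620 kN.
Block shear: A_gv = 4000, A_nv = 2700, A_nt = 340 mm²; R_n = min(0.6F_uA_nv, 0.6F_yA_gv) + U_bs·F_u·A_nt = 799.4 kN → 400 kN.
Bolt shear governs: 267 kN.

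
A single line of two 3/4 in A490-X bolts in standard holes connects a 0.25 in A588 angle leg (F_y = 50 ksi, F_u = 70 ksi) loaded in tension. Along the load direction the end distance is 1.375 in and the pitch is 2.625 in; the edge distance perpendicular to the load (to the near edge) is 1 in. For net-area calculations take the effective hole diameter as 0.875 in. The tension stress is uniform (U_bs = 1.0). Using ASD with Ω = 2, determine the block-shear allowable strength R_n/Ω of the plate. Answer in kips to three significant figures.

Shear plane L_v = 1.375 + 1·2.625 = 4 in; A_gv = 4 × 0.25 = 1 in².
A_nv = (4 − 1.5·0.875) × 0.25 = 0.6719 in².
A_nt = (1 − 0.5·0.875) × 0.25 = 0.1406 in².
0.6 F_u A_nv = 28.22 kips; 0.6 F_y A_gv = 30 kips → shear rupture governs the shear term.
R_n = 28.22 + 1.0 × 70 × 0.1406 = 38.06 kips.
Allowable strength R_n/Ω = 38.06 / 2 = 19 kips.

19 kips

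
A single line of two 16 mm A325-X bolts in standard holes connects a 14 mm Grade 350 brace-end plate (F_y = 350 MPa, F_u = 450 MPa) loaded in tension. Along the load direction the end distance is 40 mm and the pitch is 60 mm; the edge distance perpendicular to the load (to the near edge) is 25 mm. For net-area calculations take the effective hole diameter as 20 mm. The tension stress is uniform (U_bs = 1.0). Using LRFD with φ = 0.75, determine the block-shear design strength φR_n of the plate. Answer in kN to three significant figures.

Shear plane L_v = 40 + 1·60 = 100 mm; A_gv = 100 × 14 = 1400 mm².
A_nv = (100 − 1.5·20) × 14 = 980 mm².
A_nt = (25 − 0.5·20) × 14 = 210 mm².
0.6 F_u A_nv = 264.6 kN; 0.6 F_y A_gv = 294 kN → shear rupture governs the shear term.
R_n = 264.6 + 1.0 × 450 × 210 / 1000 = 359.1 kN.
Design strength φR_n = 0.75 × 359.1 = 269 kN.

269 kN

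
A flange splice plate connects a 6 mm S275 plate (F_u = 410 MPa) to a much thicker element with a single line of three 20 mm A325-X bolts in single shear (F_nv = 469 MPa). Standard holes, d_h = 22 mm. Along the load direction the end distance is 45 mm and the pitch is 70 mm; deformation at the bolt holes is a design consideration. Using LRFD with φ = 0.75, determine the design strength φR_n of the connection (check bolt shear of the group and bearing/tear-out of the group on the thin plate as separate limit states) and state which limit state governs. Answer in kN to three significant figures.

Bolt shear: A_b = π·20²/4 = 314.2 mm²; R_n = 469 × 314.2 × 3 × 1 / 1000 = 442 kN → 0.75 × 442 = 332 kN.
Bearing (1.2 l_c t F_u ≤ 2.4 d t F_u): upper limit = 2.4·20·6·410 / 1000 = 118.1 kN.
  Edge l_c = 45 − 22/2 = 34 → r_n = 100.4 kN; interior l_c = 70 − 22 = 48 → r_n = 118.1 kN.
  R_n,bearing = 1·100.4 + 2·118.1 = 336.5 kN → 0.75 × 336.5 = 252 kN.
Bearing governs: 252 kN.

252 kN (bearing governs)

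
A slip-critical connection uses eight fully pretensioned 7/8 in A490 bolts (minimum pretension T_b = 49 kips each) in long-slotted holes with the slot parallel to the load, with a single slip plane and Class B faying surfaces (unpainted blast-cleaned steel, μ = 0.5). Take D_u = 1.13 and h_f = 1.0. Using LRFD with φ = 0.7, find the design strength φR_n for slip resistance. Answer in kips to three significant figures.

R_n = μ · D_u · h_f · T_b · n_s · n_b = 0.5 × 1.13 × 1.0 × 49 × 1 × 8 = 221.5 kips.
Design strength φR_n = 0.7 × 221.5 = 155 kips.

155 kips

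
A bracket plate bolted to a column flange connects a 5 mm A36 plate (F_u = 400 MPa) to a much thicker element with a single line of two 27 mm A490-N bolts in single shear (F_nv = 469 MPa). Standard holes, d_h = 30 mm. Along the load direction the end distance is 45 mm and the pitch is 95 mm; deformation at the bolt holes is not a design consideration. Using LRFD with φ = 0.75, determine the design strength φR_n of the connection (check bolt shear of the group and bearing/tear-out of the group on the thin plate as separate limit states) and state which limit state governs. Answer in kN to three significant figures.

Bolt shear: A_b = π·27²/4 = 572.6 mm²; R_n = 469 × 572.6 × 2 × 1 / 1000 = 537.1 kN → 0.75 × 537.1 = 403 kN.
Bearing (1.5 l_c t F_u ≤ 3.0 d t F_u): upper limit = 3.0·27·5·400 / 1000 = 162 kN.
  Edge l_c = 45 − 30/2 = 30 → r_n = 90 kN; interior l_c = 95 − 30 = 65 → r_n = 162 kN.
  R_n,bearing = 1·90 + 1·162 = 252 kN → 0.75 × 252 = 189 kN.
Bearing governs: 189 kN.

189 kN (bearing governs)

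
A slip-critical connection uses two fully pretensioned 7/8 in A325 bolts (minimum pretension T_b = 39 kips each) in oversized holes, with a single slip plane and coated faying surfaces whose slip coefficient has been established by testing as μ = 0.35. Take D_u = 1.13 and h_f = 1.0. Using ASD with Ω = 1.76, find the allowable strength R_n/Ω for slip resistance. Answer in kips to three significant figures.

R_n = μ · D_u · h_f · T_b · n_s · n_b = 0.35 × 1.13 × 1.0 × 39 × 1 × 2 = 30.85 kips.
Allowable strength R_n/Ω = 30.85 / 1.76 = 17.5 kips.

17.5 kips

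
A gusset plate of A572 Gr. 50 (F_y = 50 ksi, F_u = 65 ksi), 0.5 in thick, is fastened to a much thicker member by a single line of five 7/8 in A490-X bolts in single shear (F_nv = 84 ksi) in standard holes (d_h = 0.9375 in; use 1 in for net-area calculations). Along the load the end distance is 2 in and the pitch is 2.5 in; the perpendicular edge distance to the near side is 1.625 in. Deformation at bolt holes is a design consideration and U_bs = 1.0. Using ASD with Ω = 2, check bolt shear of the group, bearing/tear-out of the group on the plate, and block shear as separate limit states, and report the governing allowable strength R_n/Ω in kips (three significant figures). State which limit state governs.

91.4 kips (block shear governs)

Bolt shear: A_b = π·0.875²/4 = 0.6013 in²; R_n = 84 × 0.6013 × 5 × 1 = 252.6 kips → 252.6 / 2 = 126 kips.
Bearing: edge l_c = 1.531, r_n = 59.72 kips; interior l_c = 1.562, r_n = 60.94 kips; R_n = 59.72 + 4·60.94 = 303.5 kips → 152 kips.
Block shear: A_gv = 6, A_nv = 3.75, A_nt = 0.5625 in²; R_n = min(0.6F_uA_nv, 0.6F_yA_gv) + U_bs·F_u·A_nt = 182.8 kips → 91.4 kips.
Block shear governs: 91.4 kips.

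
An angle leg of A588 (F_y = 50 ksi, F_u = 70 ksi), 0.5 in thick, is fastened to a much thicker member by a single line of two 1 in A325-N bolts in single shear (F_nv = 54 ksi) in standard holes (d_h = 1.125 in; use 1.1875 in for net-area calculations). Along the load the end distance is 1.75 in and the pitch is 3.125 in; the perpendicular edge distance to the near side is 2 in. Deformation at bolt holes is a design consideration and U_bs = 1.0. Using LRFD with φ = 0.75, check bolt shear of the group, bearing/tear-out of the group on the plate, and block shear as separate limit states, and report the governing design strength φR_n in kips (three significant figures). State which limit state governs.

63.6 kips (bolt shear governs)

Bolt shear: A_b = π·1²/4 = 0.7854 in²; R_n = 54 × 0.7854 × 2 × 1 = 84.82 kips → 0.75 × 84.82 = 63.6 kips.
Bearing: edge l_c = 1.188, r_n = 49.88 kips; interior l_c = 2, r_n = 84 kips; R_n = 49.88 + 1·84 = 133.9 kips → 100 kips.
Block shear: A_gv = 2.438, A_nv = 1.547, A_nt = 0.7031 in²; R_n = min(0.6F_uA_nv, 0.6F_yA_gv) + U_bs·F_u·A_nt = 114.2 kips → 85.6 kips.
Bolt shear governs: 63.6 kips.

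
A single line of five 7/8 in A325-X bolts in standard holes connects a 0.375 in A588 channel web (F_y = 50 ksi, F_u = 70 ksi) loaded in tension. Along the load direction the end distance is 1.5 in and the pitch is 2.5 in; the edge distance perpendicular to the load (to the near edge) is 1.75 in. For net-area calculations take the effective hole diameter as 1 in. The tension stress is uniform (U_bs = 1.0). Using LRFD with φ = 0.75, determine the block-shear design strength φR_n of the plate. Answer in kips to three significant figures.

Shear plane L_v = 1.5 + 4·2.5 = 11.5 in; A_gv = 11.5 × 0.375 = 4.312 in².
A_nv = (11.5 − 4.5·1) × 0.375 = 2.625 in².
A_nt = (1.75 − 0.5·1) × 0.375 = 0.4688 in².
0.6 F_u A_nv = 110.2 kips; 0.6 F_y A_gv = 129.4 kips → shear rupture governs the shear term.
R_n = 110.2 + 1.0 × 70 × 0.4688 = 143.1 kips.
Design strength φR_n = 0.75 × 143.1 = 107 kips.

107 kips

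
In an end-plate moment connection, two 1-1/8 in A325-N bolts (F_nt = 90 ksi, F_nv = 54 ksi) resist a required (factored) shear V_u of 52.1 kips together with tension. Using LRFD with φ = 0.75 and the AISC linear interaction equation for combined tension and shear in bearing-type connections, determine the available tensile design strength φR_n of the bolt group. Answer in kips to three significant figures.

A_b = π·1.125²/4 = 0.994 in²; f_rv = 52.1 / (2 × 0.994) = 26.21 ksi.
F'_nt = 1.3 F_nt − (F_nt / φF_nv) f_rv = 1.3·90 − (90/(0.75·54))·26.21 = 58.76 ksi, capped at F_nt → F'_nt = 58.76 ksi.
R_n = F'_nt · A_b · n = 58.76 × 0.994 × 2 = 116.8 kips.
Design strength φR_n = 0.75 × 116.8 = 87.6 kips.

87.6 kips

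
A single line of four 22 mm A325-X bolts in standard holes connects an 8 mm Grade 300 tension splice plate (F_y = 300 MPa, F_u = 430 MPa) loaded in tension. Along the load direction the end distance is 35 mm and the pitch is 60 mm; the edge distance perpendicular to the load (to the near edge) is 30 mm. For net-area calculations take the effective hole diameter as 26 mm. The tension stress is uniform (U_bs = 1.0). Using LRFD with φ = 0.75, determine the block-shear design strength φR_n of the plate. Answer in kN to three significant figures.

Shear plane L_v = 35 + 3·60 = 215 mm; A_gv = 215 × 8 = 1720 mm².
A_nv = (215 − 3.5·26) × 8 = 992 mm².
A_nt = (30 − 0.5·26) × 8 = 136 mm².
0.6 F_u A_nv = 255.9 kN; 0.6 F_y A_gv = 309.6 kN → shear rupture governs the shear term.
R_n = 255.9 + 1.0 × 430 × 136 / 1000 = 314.4 kN.
Design strength φR_n = 0.75 × 314.4 = 236 kN.

236 kN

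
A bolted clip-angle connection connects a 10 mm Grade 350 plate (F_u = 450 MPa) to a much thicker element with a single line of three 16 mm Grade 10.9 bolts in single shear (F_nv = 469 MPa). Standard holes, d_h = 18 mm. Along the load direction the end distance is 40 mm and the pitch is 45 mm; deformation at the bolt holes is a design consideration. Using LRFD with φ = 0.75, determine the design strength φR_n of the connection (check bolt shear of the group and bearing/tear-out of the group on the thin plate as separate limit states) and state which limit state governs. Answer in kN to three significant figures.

Bolt shear: A_b = π·16²/4 = 201.1 mm²; R_n = 469 × 201.1 × 3 × 1 / 1000 = 282.9 kN → 0.75 × 282.9 = 212 kN.
Bearing (1.2 l_c t F_u ≤ 2.4 d t F_u): upper limit = 2.4·16·10·450 / 1000 = 172.8 kN.
  Edge l_c = 40 − 18/2 = 31 → r_n = 167.4 kN; interior l_c = 45 − 18 = 27 → r_n = 145.8 kN.
  R_n,bearing = 1·167.4 + 2·145.8 = 459 kN → 0.75 × 459 = 344 kN.
Bolt shear governs: 212 kN.

212 kN (bolt shear governs)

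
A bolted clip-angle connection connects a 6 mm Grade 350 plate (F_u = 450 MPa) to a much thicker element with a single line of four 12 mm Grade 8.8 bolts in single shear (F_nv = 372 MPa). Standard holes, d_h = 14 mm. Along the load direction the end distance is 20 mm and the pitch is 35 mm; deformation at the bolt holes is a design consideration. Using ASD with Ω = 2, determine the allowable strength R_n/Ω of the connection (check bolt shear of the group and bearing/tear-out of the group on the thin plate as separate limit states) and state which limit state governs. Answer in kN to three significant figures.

Bolt shear: A_b = π·12²/4 = 113.1 mm²; R_n = 372 × 113.1 × 4 × 1 / 1000 = 168.3 kN → 168.3 / 2 = 84.1 kN.
Bearing (1.2 l_c t F_u ≤ 2.4 d t F_u): upper limit = 2.4·12·6·450 / 1000 = 77.76 kN.
  Edge l_c = 20 − 14/2 = 13 → r_n = 42.12 kN; interior l_c = 35 − 14 = 21 → r_n = 68.04 kN.
  R_n,bearing = 1·42.12 + 3·68.04 = 246.2 kN → 246.2 / 2 = 123 kN.
Bolt shear governs: 84.1 kN.

84.1 kN (bolt shear governs)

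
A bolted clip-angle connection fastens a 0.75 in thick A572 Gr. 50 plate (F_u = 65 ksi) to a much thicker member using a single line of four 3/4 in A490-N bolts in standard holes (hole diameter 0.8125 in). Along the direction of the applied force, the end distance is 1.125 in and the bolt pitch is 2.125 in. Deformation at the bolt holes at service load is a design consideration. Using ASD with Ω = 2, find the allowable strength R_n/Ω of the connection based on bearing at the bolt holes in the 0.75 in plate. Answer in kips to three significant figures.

136 kips

Per bolt r_n = 1.2 l_c t F_u ≤ 2.4 d t F_u; upper limit = 2.4 × 0.75 × 0.75 × 65 = 87.75 kips.
Edge bolt: l_c = 1.125 − 0.8125/2 = 0.7188 in → 1.2 × 0.7188 × 0.75 × 65 = 42.05 → r_n = 42.05 kips.
Interior bolts: l_c = 2.125 − 0.8125 = 1.312 in → 1.2 × 1.312 × 0.75 × 65 = 76.78 → r_n = 76.78 kips.
R_n = 1 × 42.05 + 3 × 76.78 = 272.4 kips.
Allowable strength R_n/Ω = 272.4 / 2 = 136 kips.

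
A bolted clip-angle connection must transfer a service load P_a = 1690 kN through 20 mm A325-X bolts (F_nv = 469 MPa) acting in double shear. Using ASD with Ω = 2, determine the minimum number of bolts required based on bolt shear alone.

12 bolts

A_b = π·20²/4 = 314.2 mm².
Per-bolt allowable strength R_n/Ω = 469 × 314.2 × 2 / 1000 / 2 = 147.3 kN.
n ≥ 1690 / 147.3 = 11.47 → use 12 bolts.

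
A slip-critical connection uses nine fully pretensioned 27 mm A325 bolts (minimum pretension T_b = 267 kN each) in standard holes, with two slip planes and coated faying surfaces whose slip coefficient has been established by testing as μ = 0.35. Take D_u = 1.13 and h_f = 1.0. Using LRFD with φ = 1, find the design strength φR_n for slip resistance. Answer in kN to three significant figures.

1900 kN

R_n = μ · D_u · h_f · T_b · n_s · n_b = 0.35 × 1.13 × 1.0 × 267 × 2 × 9 = 1901 kN.
Design strength φR_n = 1 × 1901 = 1900 kN.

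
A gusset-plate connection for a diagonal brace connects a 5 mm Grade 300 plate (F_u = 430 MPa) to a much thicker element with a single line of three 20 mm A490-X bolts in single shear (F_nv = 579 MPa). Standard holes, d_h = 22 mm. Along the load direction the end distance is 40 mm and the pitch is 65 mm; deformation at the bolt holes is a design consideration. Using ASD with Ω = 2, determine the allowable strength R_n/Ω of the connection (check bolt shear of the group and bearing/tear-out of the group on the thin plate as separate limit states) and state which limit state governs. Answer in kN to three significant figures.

141 kN (bearing governs)

Bolt shear: A_b = π·20²/4 = 314.2 mm²; R_n = 579 × 314.2 × 3 × 1 / 1000 = 545.7 kN → 545.7 / 2 = 273 kN.
Bearing (1.2 l_c t F_u ≤ 2.4 d t F_u): upper limit = 2.4·20·5·430 / 1000 = 103.2 kN.
  Edge l_c = 40 − 22/2 = 29 → r_n = 74.82 kN; interior l_c = 65 − 22 = 43 → r_n = 103.2 kN.
  R_n,bearing = 1·74.82 + 2·103.2 = 281.2 kN → 281.2 / 2 = 141 kN.
Bearing governs: 141 kN.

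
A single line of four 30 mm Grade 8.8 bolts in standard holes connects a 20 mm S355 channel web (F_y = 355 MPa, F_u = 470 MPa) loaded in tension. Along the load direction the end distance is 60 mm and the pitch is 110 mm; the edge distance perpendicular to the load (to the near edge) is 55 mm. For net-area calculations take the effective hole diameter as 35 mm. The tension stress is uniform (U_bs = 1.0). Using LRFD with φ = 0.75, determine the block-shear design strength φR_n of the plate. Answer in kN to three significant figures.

Shear plane L_v = 60 + 3·110 = 390 mm; A_gv = 390 × 20 = 7800 mm².
A_nv = (390 − 3.5·35) × 20 = 5350 mm².
A_nt = (55 − 0.5·35) × 20 = 750 mm².
0.6 F_u A_nv = 1509 kN; 0.6 F_y A_gv = 1661 kN → shear rupture governs the shear term.
R_n = 1509 + 1.0 × 470 × 750 / 1000 = 1861 kN.
Design strength φR_n = 0.75 × 1861 = 1400 kN.

1400 kN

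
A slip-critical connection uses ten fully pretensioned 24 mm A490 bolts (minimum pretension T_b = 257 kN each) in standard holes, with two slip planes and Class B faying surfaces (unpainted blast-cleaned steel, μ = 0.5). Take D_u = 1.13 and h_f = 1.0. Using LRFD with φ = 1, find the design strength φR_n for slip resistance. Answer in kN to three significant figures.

R_n = μ · D_u · h_f · T_b · n_s · n_b = 0.5 × 1.13 × 1.0 × 257 × 2 × 10 = 2904 kN.
Design strength φR_n = 1 × 2904 = 2900 kN.

2900 kN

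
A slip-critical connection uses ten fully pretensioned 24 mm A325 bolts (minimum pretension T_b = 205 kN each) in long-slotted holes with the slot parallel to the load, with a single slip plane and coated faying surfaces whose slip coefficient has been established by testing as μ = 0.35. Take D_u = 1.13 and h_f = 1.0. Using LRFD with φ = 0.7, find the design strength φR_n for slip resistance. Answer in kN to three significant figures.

R_n = μ · D_u · h_f · T_b · n_s · n_b = 0.35 × 1.13 × 1.0 × 205 × 1 × 10 = 810.8 kN.
Design strength φR_n = 0.7 × 810.8 = 568 kN.

568 kN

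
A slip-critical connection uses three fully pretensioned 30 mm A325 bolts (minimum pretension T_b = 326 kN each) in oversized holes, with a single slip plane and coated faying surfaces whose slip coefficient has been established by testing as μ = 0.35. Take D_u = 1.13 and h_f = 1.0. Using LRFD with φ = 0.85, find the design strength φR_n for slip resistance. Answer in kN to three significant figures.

329 kN

R_n = μ · D_u · h_f · T_b · n_s · n_b = 0.35 × 1.13 × 1.0 × 326 × 1 × 3 = 386.8 kN.
Design strength φR_n = 0.85 × 386.8 = 329 kN.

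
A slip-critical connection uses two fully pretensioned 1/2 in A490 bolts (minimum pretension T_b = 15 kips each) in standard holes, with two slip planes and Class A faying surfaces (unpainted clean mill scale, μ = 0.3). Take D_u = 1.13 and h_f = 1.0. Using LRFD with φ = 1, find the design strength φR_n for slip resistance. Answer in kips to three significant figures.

20.3 kips

R_n = μ · D_u · h_f · T_b · n_s · n_b = 0.3 × 1.13 × 1.0 × 15 × 2 × 2 = 20.34 kips.
Design strength φR_n = 1 × 20.34 = 20.3 kips.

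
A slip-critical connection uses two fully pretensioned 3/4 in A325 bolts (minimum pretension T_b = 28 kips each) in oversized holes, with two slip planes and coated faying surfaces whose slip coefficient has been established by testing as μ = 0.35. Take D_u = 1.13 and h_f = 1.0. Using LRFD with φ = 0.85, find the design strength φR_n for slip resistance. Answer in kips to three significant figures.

R_n = μ · D_u · h_f · T_b · n_s · n_b = 0.35 × 1.13 × 1.0 × 28 × 2 × 2 = 44.3 kips.
Design strength φR_n = 0.85 × 44.3 = 37.7 kips.

37.7 kips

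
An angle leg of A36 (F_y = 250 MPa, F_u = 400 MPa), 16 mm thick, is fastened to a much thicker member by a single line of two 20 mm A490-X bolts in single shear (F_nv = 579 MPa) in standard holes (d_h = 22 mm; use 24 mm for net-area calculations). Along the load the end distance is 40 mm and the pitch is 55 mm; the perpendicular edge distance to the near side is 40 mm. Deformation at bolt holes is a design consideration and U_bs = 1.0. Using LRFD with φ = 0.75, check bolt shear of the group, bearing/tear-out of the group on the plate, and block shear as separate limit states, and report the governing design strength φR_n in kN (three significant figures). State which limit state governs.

273 kN (bolt shear governs)

Bolt shear: A_b = π·20²/4 = 314.2 mm²; R_n = 579 × 314.2 × 2 × 1 / 1000 = 363.8 kN → 0.75 × 363.8 = 273 kN.
Bearing: edge l_c = 29, r_n = 222.7 kN; interior l_c = 33, r_n = 253.4 kN; R_n = 222.7 + 1·253.4 = 476.2 kN → 357 kN.
Block shear: A_gv = 1520, A_nv = 944, A_nt = 448 mm²; R_n = min(0.6F_uA_nv, 0.6F_yA_gv) + U_bs·F_u·A_nt = 405.8 kN → 304 kN.
Bolt shear governs: 273 kN.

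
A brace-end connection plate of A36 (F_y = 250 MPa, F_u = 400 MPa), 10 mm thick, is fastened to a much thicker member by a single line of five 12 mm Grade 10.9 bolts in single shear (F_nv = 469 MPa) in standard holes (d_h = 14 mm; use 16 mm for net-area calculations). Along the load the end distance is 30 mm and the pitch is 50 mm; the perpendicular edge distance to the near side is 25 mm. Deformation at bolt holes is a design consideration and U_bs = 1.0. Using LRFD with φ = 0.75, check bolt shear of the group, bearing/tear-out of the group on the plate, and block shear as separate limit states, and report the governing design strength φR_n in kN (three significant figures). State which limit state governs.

199 kN (bolt shear governs)

Bolt shear: A_b = π·12²/4 = 113.1 mm²; R_n = 469 × 113.1 × 5 × 1 / 1000 = 265.2 kN → 0.75 × 265.2 = 199 kN.
Bearing: edge l_c = 23, r_n = 110.4 kN; interior l_c = 36, r_n = 115.2 kN; R_n = 110.4 + 4·115.2 = 571.2 kN → 428 kN.
Block shear: A_gv = 2300, A_nv = 1580, A_nt = 170 mm²; R_n = min(0.6F_uA_nv, 0.6F_yA_gv) + U_bs·F_u·A_nt = 413 kN → 310 kN.
Bolt shear governs: 199 kN.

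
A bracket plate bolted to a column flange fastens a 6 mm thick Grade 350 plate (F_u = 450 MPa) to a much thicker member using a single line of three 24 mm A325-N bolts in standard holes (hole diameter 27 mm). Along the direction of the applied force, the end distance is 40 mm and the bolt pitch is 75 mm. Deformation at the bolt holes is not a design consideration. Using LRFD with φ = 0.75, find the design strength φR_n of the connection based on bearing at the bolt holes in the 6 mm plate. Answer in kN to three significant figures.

372 kN

Per bolt r_n = 1.5 l_c t F_u ≤ 3.0 d t F_u; upper limit = 3.0 × 24 × 6 × 450 / 1000 = 194.4 kN.
Edge bolt: l_c = 40 − 27/2 = 26.5 mm → 1.5 × 26.5 × 6 × 450 / 1000 = 107.3 → r_n = 107.3 kN.
Interior bolts: l_c = 75 − 27 = 48 mm → 1.5 × 48 × 6 × 450 / 1000 = 194.4 → r_n = 194.4 kN.
R_n = 1 × 107.3 + 2 × 194.4 = 496.1 kN.
Design strength φR_n = 0.75 × 496.1 = 372 kN.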